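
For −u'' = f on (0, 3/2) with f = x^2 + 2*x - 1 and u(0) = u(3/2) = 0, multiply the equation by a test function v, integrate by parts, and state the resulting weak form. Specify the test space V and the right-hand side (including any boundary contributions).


V = H^1_0(0, 3/2) (so v(0) = v(3/2) = 0); weak form: ∫_0^3/2 u'v' dx = ∫_0^3/2 (x^2 + 2*x - 1) v dx for all v ∈ V.

Multiply both sides by a test function v and integrate from 0 to 3/2:
  ∫_0^3/2 −u''(x) v(x) dx = ∫_0^3/2 f(x) v(x) dx.
Integrate the LHS by parts once:
  ∫_0^3/2 −u'' v dx = −[u'(x) v(x)]_0^3/2 + ∫_0^3/2 u'(x) v'(x) dx.
Thus ∫_0^3/2 u'(x) v'(x) dx = ∫_0^3/2 f(x) v(x) dx + [u'(x) v(x)]_0^3/2.
Choose V so that boundary terms are either known or forced to vanish.
u is Dirichlet: u(0) = u(3/2) = 0. Let V = H^1_0(0, 3/2); then v(0) = v(3/2) = 0, and [u' v]_0^3/2 = 0.
Weak formulation: find u (satisfying any essential BC) such that ∫_0^3/2 u'(x) v'(x) dx = ∫_0^3/2 f v dx for all v ∈ V.
Substituting f(x) = x^2 + 2*x - 1, the right-hand side is ∫_0^3/2 (x^2 + 2*x - 1) v dx.


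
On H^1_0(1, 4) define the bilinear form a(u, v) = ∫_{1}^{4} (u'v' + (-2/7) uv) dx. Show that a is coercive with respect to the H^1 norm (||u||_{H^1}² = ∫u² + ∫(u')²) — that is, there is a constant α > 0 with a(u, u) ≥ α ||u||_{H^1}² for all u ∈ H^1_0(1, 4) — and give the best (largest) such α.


α = (-18/7 + π^2)/(9 + π^2)

Coercivity of a(·,·) on H^1_0(1, 4) means a(u, u) ≥ α ||u||_{H^1}² for every u ∈ H^1_0.
The interval has length L = 3, and Poincaré/coercivity depend only on L. Here a(u, u) = ∫(u')² + (-2/7)·∫u².
Here c = -2/7 < 0 with |c| < (π/L)² = π^2/9, so coercivity still holds. The condition a(u,u) ≥ α||u||_{H^1}² reads (1−α)∫(u')² ≥ (α−c)∫u². Any admissible α is ≤ 1 (rapidly oscillating u have ∫u²/∫(u')² → 0), and α = 1 would force 0 ≥ (1−c)∫u², impossible since c < 1; so 1−α > 0. By the sharp Poincaré inequality on H^1_0 of an interval of length L, ∫(u')² ≥ (π/L)²∫u² with equality for the first sine mode sin(π(x−x₀)/L) (x₀ the left endpoint), so the inequality holds for all u iff (1−α)(π/L)² ≥ α − c, i.e. α ≤ ((π/L)² + c)/((π/L)² + 1) = (1 + c(L/π)²)/(1 + (L/π)²). (Direct route, valid since c ≤ 0: Poincaré gives c∫u² ≥ c(L/π)²∫(u')², so a(u,u) ≥ (1 + c(L/π)²)∫(u')², while ||u||_{H^1}² ≤ (1 + (L/π)²)∫(u')²; dividing yields the same α.) With (π/L)² = π^2/9 and c = -2/7, the largest admissible constant is α = ((π/L)² + c)/((π/L)² + 1).
Simplifying, α = (-18/7 + π^2)/(9 + π^2).


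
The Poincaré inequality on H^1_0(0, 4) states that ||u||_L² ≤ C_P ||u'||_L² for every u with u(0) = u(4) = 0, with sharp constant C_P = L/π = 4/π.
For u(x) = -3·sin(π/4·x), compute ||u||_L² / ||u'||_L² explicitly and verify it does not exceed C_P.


||u||_L² / ||u'||_L² = 4/π = C_P.

u(x) = -3·sin(π/4·x), so u'(x) = -3*π*cos(π*x/4)/4.
Writing u(x) = A·sin(kπx/L) with A = -3 and k = 1, use ∫_0^L sin²(kπx/L) dx = L/2 and ∫_0^L cos²(kπx/L) dx = L/2.
u² = 9·sin²(π/4·x) and (u')² = 9*π^2/16·cos²(π/4·x), and each of sin², cos² integrates to L/2 = 2 over (0, 4).
∫_0^4 u² dx = 18, so ||u||_L² = 3*sqrt(2).
∫_0^4 (u')² dx = 9*π^2/8, so ||u'||_L² = 3*sqrt(2)*π/4.
Ratio ||u||_L² / ||u'||_L² = 4/π.
Sharp Poincaré constant on H^1_0(0, 4) is C_P = L/π = 4/π, achieved by sin(π/4·x).
This is the k = 1 eigenfunction (up to amplitude), so the ratio equals the sharp Poincaré constant exactly.


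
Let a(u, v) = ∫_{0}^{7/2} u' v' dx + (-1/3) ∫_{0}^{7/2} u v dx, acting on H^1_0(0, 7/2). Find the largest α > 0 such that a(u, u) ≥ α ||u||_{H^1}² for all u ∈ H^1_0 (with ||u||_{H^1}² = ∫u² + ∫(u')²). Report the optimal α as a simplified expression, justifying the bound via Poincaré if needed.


α = (-49 + 12*π^2)/(3*(4*π^2 + 49))

Coercivity of a(·,·) on H^1_0(0, 7/2) means a(u, u) ≥ α ||u||_{H^1}² for every u ∈ H^1_0.
The interval has length L = 7/2, and Poincaré/coercivity depend only on L. Here a(u, u) = ∫(u')² + (-1/3)·∫u².
Here c = -1/3 < 0 with |c| < (π/L)² = 4*π^2/49, so coercivity still holds. The condition a(u,u) ≥ α||u||_{H^1}² reads (1−α)∫(u')² ≥ (α−c)∫u². Any admissible α is ≤ 1 (rapidly oscillating u have ∫u²/∫(u')² → 0), and α = 1 would force 0 ≥ (1−c)∫u², impossible since c < 1; so 1−α > 0. By the sharp Poincaré inequality on H^1_0 of an interval of length L, ∫(u')² ≥ (π/L)²∫u² with equality for the first sine mode sin(π(x−x₀)/L) (x₀ the left endpoint), so the inequality holds for all u iff (1−α)(π/L)² ≥ α − c, i.e. α ≤ ((π/L)² + c)/((π/L)² + 1) = (1 + c(L/π)²)/(1 + (L/π)²). (Direct route, valid since c ≤ 0: Poincaré gives c∫u² ≥ c(L/π)²∫(u')², so a(u,u) ≥ (1 + c(L/π)²)∫(u')², while ||u||_{H^1}² ≤ (1 + (L/π)²)∫(u')²; dividing yields the same α.) With (π/L)² = 4*π^2/49 and c = -1/3, the largest admissible constant is α = ((π/L)² + c)/((π/L)² + 1).
Simplifying, α = (-49 + 12*π^2)/(3*(4*π^2 + 49)).


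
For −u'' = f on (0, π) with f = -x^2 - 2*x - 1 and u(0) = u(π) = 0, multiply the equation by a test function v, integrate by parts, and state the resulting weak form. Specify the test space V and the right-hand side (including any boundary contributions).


V = H^1_0(0, π) (so v(0) = v(π) = 0); weak form: ∫_0^π u'v' dx = ∫_0^π (-x^2 - 2*x - 1) v dx for all v ∈ V.

Multiply both sides by a test function v and integrate from 0 to π:
  ∫_0^π −u''(x) v(x) dx = ∫_0^π f(x) v(x) dx.
Integrate the LHS by parts once:
  ∫_0^π −u'' v dx = −[u'(x) v(x)]_0^π + ∫_0^π u'(x) v'(x) dx.
Thus ∫_0^π u'(x) v'(x) dx = ∫_0^π f(x) v(x) dx + [u'(x) v(x)]_0^π.
Choose V so that boundary terms are either known or forced to vanish.
u is Dirichlet: u(0) = u(π) = 0. Let V = H^1_0(0, π); then v(0) = v(π) = 0, and [u' v]_0^π = 0.
Weak formulation: find u (satisfying any essential BC) such that ∫_0^π u'(x) v'(x) dx = ∫_0^π f v dx for all v ∈ V.
Substituting f(x) = -x^2 - 2*x - 1, the right-hand side is ∫_0^π (-x^2 - 2*x - 1) v dx.


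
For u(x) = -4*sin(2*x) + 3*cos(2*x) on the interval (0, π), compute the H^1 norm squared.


||u||_{H^1(0,π)}^2 = 125*π/2

u'(x) = -6*sin(2*x) - 8*cos(2*x).
Expand u² and (u')² and integrate term by term on (0, π), using: for integers n ≥ 1, ∫_0^π sin²(nx) dx = ∫_0^π cos²(nx) dx = π/2; for n ≠ n', ∫_0^π sin(nx)sin(n'x) dx = ∫_0^π cos(nx)cos(n'x) dx = 0; and by product-to-sum, ∫_0^π sin(nx)cos(n'x) dx = ½∫_0^π [sin((n+n')x) + sin((n−n')x)] dx, which is 0 when n+n' is even and 2n/(n²−n'²) when n+n' is odd (it need not vanish on (0, π)).
  u² squared terms: (-4)²·∫sin(2x)² dx = 16·π/2 = 8*π;  (3)²·∫cos(2x)² dx = 9·π/2 = 9*π/2.
  u² cross terms: 2·(-4)·(3)·∫sin(2x)·cos(2x) dx = -24·(0) = 0.
  So ∫_0^π u² dx = 8*π + 9*π/2 + 0 = 25*π/2.
  (u')² squared terms: (-8)²·∫cos(2x)² dx = 64·π/2 = 32*π;  (-6)²·∫sin(2x)² dx = 36·π/2 = 18*π.
  (u')² cross terms: 2·(-8)·(-6)·∫cos(2x)·sin(2x) dx = 96·(0) = 0.
  So ∫_0^π (u')² dx = 32*π + 18*π + 0 = 50*π.
||u||_{H^1}^2 = (25*π/2) + (50*π) = 125*π/2.


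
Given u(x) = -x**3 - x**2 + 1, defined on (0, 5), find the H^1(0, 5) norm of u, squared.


||u||_{H^1}^2 = 1019335/42

The H^1 norm (squared) on an interval (0, L) is
  ||u||_{H^1}^2 = ∫_0^L u(x)^2 dx + ∫_0^L u'(x)^2 dx.
Compute u'(x) = -3*x**2 - 2*x.
Then u(x)^2 = x**6 + 2*x**5 + x**4 - 2*x**3 - 2*x**2 + 1 and u'(x)^2 = 9*x**4 + 12*x**3 + 4*x**2.
Integrate each monomial from 0 to 5 using ∫_0^5 c·x^n dx = c·5^(n+1)/(n+1):
  ∫_0^5 u(x)^2 dx = ∫_0^5 (x^6 + 2*x^5 + x^4 - 2*x^3 - 2*x^2 + 1) dx. Term by term:
    ∫_0^5 x^6 dx = 78125/7;  ∫_0^5 2*x^5 dx = 15625/3;  ∫_0^5 x^4 dx = 625;
    ∫_0^5 -2*x^3 dx = -625/2;  ∫_0^5 -2*x^2 dx = -250/3;  ∫_0^5 1 dx = 5.
  Sum: 78125/7 + 15625/3 + 625 − 625/2 − 250/3 + 5 = 232445/14.
  ∫_0^5 u'(x)^2 dx = ∫_0^5 (9*x^4 + 12*x^3 + 4*x^2) dx. Term by term:
    ∫_0^5 9*x^4 dx = 5625;  ∫_0^5 12*x^3 dx = 1875;  ∫_0^5 4*x^2 dx = 500/3.
  Sum: 5625 + 1875 + 500/3 = 23000/3.
Adding: ||u||_{H^1}^2 = 232445/14 + 23000/3 = 1019335/42.


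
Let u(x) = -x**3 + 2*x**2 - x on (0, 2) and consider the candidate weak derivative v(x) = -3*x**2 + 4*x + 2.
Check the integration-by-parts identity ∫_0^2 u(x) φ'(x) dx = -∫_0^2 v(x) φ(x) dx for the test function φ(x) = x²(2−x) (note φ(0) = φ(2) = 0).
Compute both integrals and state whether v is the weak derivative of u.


LHS = 4/3, RHS = -8/3. No, v is not the weak derivative of u.

u(x) = -x**3 + 2*x**2 - x, classical derivative u'(x) = -3*x**2 + 4*x - 1.
φ(x) = x²(2−x), so φ'(x) = x*(4 - 3*x).
Note φ(0) = φ(2) = 0, so the boundary term u·φ vanishes.
LHS = ∫_0^2 u(x) φ'(x) dx = ∫_0^2 (3*x^5 - 10*x^4 + 11*x^3 - 4*x^2) dx. Term by term:
  ∫_0^2 3*x^5 dx = 32;  ∫_0^2 -10*x^4 dx = -64;  ∫_0^2 11*x^3 dx = 44;
  ∫_0^2 -4*x^2 dx = -32/3.
Sum: 32 − 64 + 44 − 32/3 = 4/3.
So LHS = 4/3.
∫_0^2 v(x) φ(x) dx = ∫_0^2 (3*x^5 - 10*x^4 + 6*x^3 + 4*x^2) dx. Term by term:
  ∫_0^2 3*x^5 dx = 32;  ∫_0^2 -10*x^4 dx = -64;  ∫_0^2 6*x^3 dx = 24;
  ∫_0^2 4*x^2 dx = 32/3.
Sum: 32 − 64 + 24 + 32/3 = 8/3.
So RHS = -∫_0^2 v(x) φ(x) dx = -8/3.
LHS − RHS = 4 ≠ 0, so the identity fails.
(For a valid weak derivative the identity must hold for EVERY test function, in particular this one. The failure shows v is NOT the weak derivative of u.)
Correct weak derivative would be u'(x) = -3*x**2 + 4*x - 1.


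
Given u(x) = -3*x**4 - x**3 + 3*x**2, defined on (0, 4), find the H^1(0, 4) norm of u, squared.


||u||_{H^1}^2 = 21919232/35

The H^1 norm (squared) on an interval (0, L) is
  ||u||_{H^1}^2 = ∫_0^L u(x)^2 dx + ∫_0^L u'(x)^2 dx.
Compute u'(x) = -12*x**3 - 3*x**2 + 6*x.
Then u(x)^2 = 9*x**8 + 6*x**7 - 17*x**6 - 6*x**5 + 9*x**4 and u'(x)^2 = 144*x**6 + 72*x**5 - 135*x**4 - 36*x**3 + 36*x**2.
Integrate each monomial from 0 to 4 using ∫_0^4 c·x^n dx = c·4^(n+1)/(n+1):
  ∫_0^4 u(x)^2 dx = ∫_0^4 (9*x^8 + 6*x^7 - 17*x^6 - 6*x^5 + 9*x^4) dx. Term by term:
    ∫_0^4 9*x^8 dx = 262144;  ∫_0^4 6*x^7 dx = 49152;  ∫_0^4 -17*x^6 dx = -278528/7;
    ∫_0^4 -6*x^5 dx = -4096;  ∫_0^4 9*x^4 dx = 9216/5.
  Sum: 262144 + 49152 − 278528/7 − 4096 + 9216/5 = 9423872/35.
  ∫_0^4 u'(x)^2 dx = ∫_0^4 (144*x^6 + 72*x^5 - 135*x^4 - 36*x^3 + 36*x^2) dx. Term by term:
    ∫_0^4 144*x^6 dx = 2359296/7;  ∫_0^4 72*x^5 dx = 49152;  ∫_0^4 -135*x^4 dx = -27648;
    ∫_0^4 -36*x^3 dx = -2304;  ∫_0^4 36*x^2 dx = 768.
  Sum: 2359296/7 + 49152 − 27648 − 2304 + 768 = 2499072/7.
Adding: ||u||_{H^1}^2 = 9423872/35 + 2499072/7 = 21919232/35.


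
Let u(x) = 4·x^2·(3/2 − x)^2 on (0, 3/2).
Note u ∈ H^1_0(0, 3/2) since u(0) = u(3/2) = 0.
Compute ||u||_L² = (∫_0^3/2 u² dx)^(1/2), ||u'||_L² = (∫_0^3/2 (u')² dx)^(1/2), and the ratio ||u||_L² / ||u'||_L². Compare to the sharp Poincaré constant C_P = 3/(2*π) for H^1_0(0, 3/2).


||u||_L² / ||u'||_L² = sqrt(3)/4 < C_P = 3/(2*π).

u(x) = 4·x^2·(3/2 − x)^2, so u'(x) = 2*x*(2*x - 3)*(4*x - 3).
u(x) = 4·x^2·(3/2 − x)^2 vanishes at x = 0 and x = 3/2, so u ∈ H^1_0(0, 3/2). Differentiate via the product rule and integrate the resulting polynomials term by term.
  ∫_0^3/2 u² dx = ∫_0^3/2 (16*x^8 - 96*x^7 + 216*x^6 - 216*x^5 + 81*x^4) dx. Term by term:
    ∫_0^3/2 16*x^8 dx = 2187/32;  ∫_0^3/2 -96*x^7 dx = -19683/64;  ∫_0^3/2 216*x^6 dx = 59049/112;
    ∫_0^3/2 -216*x^5 dx = -6561/16;  ∫_0^3/2 81*x^4 dx = 19683/160.
  Sum: 2187/32 − 19683/64 + 59049/112 − 6561/16 + 19683/160 = 2187/2240.
  ∫_0^3/2 (u')² dx = ∫_0^3/2 (256*x^6 - 1152*x^5 + 1872*x^4 - 1296*x^3 + 324*x^2) dx. Term by term:
    ∫_0^3/2 256*x^6 dx = 4374/7;  ∫_0^3/2 -1152*x^5 dx = -2187;  ∫_0^3/2 1872*x^4 dx = 28431/10;
    ∫_0^3/2 -1296*x^3 dx = -6561/4;  ∫_0^3/2 324*x^2 dx = 729/2.
  Sum: 4374/7 − 2187 + 28431/10 − 6561/4 + 729/2 = 729/140.
∫_0^3/2 u² dx = 2187/2240, so ||u||_L² = 27*sqrt(105)/280.
∫_0^3/2 (u')² dx = 729/140, so ||u'||_L² = 27*sqrt(35)/70.
Ratio ||u||_L² / ||u'||_L² = sqrt(3)/4.
Sharp Poincaré constant on H^1_0(0, 3/2) is C_P = L/π = 3/(2*π), achieved by sin(2*π/3·x).
A polynomial bump cannot attain the sharp Poincaré constant (only the first sine eigenfunction does), so the ratio is strictly less than C_P, consistent with ||u||_L² ≤ C_P ||u'||_L².


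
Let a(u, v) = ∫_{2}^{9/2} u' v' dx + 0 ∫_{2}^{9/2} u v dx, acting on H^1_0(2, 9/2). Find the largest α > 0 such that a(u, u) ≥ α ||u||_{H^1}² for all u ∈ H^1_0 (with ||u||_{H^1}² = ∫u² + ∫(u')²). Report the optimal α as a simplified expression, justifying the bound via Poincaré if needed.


α = 4*π^2/(25 + 4*π^2)

Coercivity of a(·,·) on H^1_0(2, 9/2) means a(u, u) ≥ α ||u||_{H^1}² for every u ∈ H^1_0.
The interval has length L = 5/2, and Poincaré/coercivity depend only on L. Here a(u, u) = ∫(u')² + (0)·∫u².
Here c = 0, so a(u,u) = ∫(u')² alone. The condition a(u,u) ≥ α||u||_{H^1}² reads (1−α)∫(u')² ≥ (α−c)∫u². Any admissible α is ≤ 1 (rapidly oscillating u have ∫u²/∫(u')² → 0), and α = 1 would force 0 ≥ (1−c)∫u², impossible since c < 1; so 1−α > 0. By the sharp Poincaré inequality on H^1_0 of an interval of length L, ∫(u')² ≥ (π/L)²∫u² with equality for the first sine mode sin(π(x−x₀)/L) (x₀ the left endpoint), so the inequality holds for all u iff (1−α)(π/L)² ≥ α − c, i.e. α ≤ ((π/L)² + c)/((π/L)² + 1) = (1 + c(L/π)²)/(1 + (L/π)²). (Direct route, valid since c ≤ 0: Poincaré gives c∫u² ≥ c(L/π)²∫(u')², so a(u,u) ≥ (1 + c(L/π)²)∫(u')², while ||u||_{H^1}² ≤ (1 + (L/π)²)∫(u')²; dividing yields the same α.) With (π/L)² = 4*π^2/25 and c = 0, the largest admissible constant is α = ((π/L)² + c)/((π/L)² + 1).
Simplifying, α = 4*π^2/(25 + 4*π^2).


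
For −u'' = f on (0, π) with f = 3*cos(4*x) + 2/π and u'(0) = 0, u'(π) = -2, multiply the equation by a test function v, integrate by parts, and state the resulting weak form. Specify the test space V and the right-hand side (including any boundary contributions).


V = H^1(0, π) (v unrestricted at boundary; u is determined up to an additive constant); weak form: ∫_0^π u'v' dx = ∫_0^π (3*cos(4*x) + 2/π) v dx − 2·v(π) for all v ∈ V.

Multiply both sides by a test function v and integrate from 0 to π:
  ∫_0^π −u''(x) v(x) dx = ∫_0^π f(x) v(x) dx.
Integrate the LHS by parts once:
  ∫_0^π −u'' v dx = −[u'(x) v(x)]_0^π + ∫_0^π u'(x) v'(x) dx.
Thus ∫_0^π u'(x) v'(x) dx = ∫_0^π f(x) v(x) dx + [u'(x) v(x)]_0^π.
Choose V so that boundary terms are either known or forced to vanish.
u has inhomogeneous Neumann u'(0) = 0, u'(π) = -2. [u' v]_0^π = (-2)·v(π) − (0)·v(0) = − 2·v(π). Take V = H^1(0, π); boundary term becomes part of RHS.
Weak formulation: find u (satisfying any essential BC) such that ∫_0^π u'(x) v'(x) dx = ∫_0^π f v dx − 2·v(π) for all v ∈ V (Neumann data are natural BCs: they enter the RHS as boundary terms).
Substituting f(x) = 3*cos(4*x) + 2/π, the right-hand side is ∫_0^π (3*cos(4*x) + 2/π) v dx − 2·v(π).
Compatibility check (pure Neumann): taking v ≡ 1 ∈ V gives 0 = ∫_0^π f dx + (-2) − (0), i.e. ∫_0^π f dx must equal u'(0) − u'(π) = 2. Indeed ∫_0^π (3*cos(4*x) + 2/π) dx = 2, so the data are compatible. The solution is then unique only up to an additive constant (fix it e.g. by requiring ∫_0^π u dx = 0).


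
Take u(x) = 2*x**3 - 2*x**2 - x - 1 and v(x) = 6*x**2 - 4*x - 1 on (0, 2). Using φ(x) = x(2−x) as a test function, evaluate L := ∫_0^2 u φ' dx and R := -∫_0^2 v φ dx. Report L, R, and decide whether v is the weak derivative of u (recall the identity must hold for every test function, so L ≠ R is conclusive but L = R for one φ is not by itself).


LHS = -44/15, RHS = -44/15. Yes, v = u' weakly.

u(x) = 2*x**3 - 2*x**2 - x - 1, classical derivative u'(x) = 6*x**2 - 4*x - 1.
φ(x) = x(2−x), so φ'(x) = 2 - 2*x.
Note φ(0) = φ(2) = 0, so the boundary term u·φ vanishes.
LHS = ∫_0^2 u(x) φ'(x) dx = ∫_0^2 (-4*x^4 + 8*x^3 - 2*x^2 - 2) dx. Term by term:
  ∫_0^2 -4*x^4 dx = -128/5;  ∫_0^2 8*x^3 dx = 32;  ∫_0^2 -2*x^2 dx = -16/3;
  ∫_0^2 -2 dx = -4.
Sum: -128/5 + 32 − 16/3 − 4 = -44/15.
So LHS = -44/15.
∫_0^2 v(x) φ(x) dx = ∫_0^2 (-6*x^4 + 16*x^3 - 7*x^2 - 2*x) dx. Term by term:
  ∫_0^2 -6*x^4 dx = -192/5;  ∫_0^2 16*x^3 dx = 64;  ∫_0^2 -7*x^2 dx = -56/3;
  ∫_0^2 -2*x dx = -4.
Sum: -192/5 + 64 − 56/3 − 4 = 44/15.
So RHS = -∫_0^2 v(x) φ(x) dx = -44/15.
LHS = RHS, so the identity holds for this test φ.
Moreover u is smooth here and v(x) = u'(x) = 6*x**2 - 4*x - 1 pointwise, so the identity holds for every test function. Hence v is the weak derivative of u.


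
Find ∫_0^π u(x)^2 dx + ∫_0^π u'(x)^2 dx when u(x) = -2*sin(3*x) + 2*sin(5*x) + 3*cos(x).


||u||_{H^1(0,π)}^2 = 81*π

u'(x) = -3*sin(x) - 6*cos(3*x) + 10*cos(5*x).
Expand u² and (u')² and integrate term by term on (0, π), using: for integers n ≥ 1, ∫_0^π sin²(nx) dx = ∫_0^π cos²(nx) dx = π/2; for n ≠ n', ∫_0^π sin(nx)sin(n'x) dx = ∫_0^π cos(nx)cos(n'x) dx = 0; and by product-to-sum, ∫_0^π sin(nx)cos(n'x) dx = ½∫_0^π [sin((n+n')x) + sin((n−n')x)] dx, which is 0 when n+n' is even and 2n/(n²−n'²) when n+n' is odd (it need not vanish on (0, π)).
  u² squared terms: (-2)²·∫sin(3x)² dx = 4·π/2 = 2*π;  (2)²·∫sin(5x)² dx = 4·π/2 = 2*π;  (3)²·∫cos(x)² dx = 9·π/2 = 9*π/2.
  u² cross terms: 2·(-2)·(2)·∫sin(3x)·sin(5x) dx = -8·(0) = 0;  2·(-2)·(3)·∫sin(3x)·cos(x) dx = -12·(0) = 0;  2·(2)·(3)·∫sin(5x)·cos(x) dx = 12·(0) = 0.
  So ∫_0^π u² dx = 2*π + 2*π + 9*π/2 + 0 + 0 + 0 = 17*π/2.
  (u')² squared terms: (-6)²·∫cos(3x)² dx = 36·π/2 = 18*π;  (-3)²·∫sin(x)² dx = 9·π/2 = 9*π/2;  (10)²·∫cos(5x)² dx = 100·π/2 = 50*π.
  (u')² cross terms: 2·(-6)·(-3)·∫cos(3x)·sin(x) dx = 36·(0) = 0;  2·(-6)·(10)·∫cos(3x)·cos(5x) dx = -120·(0) = 0;  2·(-3)·(10)·∫sin(x)·cos(5x) dx = -60·(0) = 0.
  So ∫_0^π (u')² dx = 18*π + 9*π/2 + 50*π + 0 + 0 + 0 = 145*π/2.
||u||_{H^1}^2 = (17*π/2) + (145*π/2) = 81*π.


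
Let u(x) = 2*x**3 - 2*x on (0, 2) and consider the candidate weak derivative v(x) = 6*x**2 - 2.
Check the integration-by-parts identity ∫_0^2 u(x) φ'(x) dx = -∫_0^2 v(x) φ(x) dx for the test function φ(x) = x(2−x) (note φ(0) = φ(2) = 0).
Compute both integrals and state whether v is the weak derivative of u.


LHS = -104/15, RHS = -104/15. Yes, v = u' weakly.

u(x) = 2*x**3 - 2*x, classical derivative u'(x) = 6*x**2 - 2.
φ(x) = x(2−x), so φ'(x) = 2 - 2*x.
Note φ(0) = φ(2) = 0, so the boundary term u·φ vanishes.
LHS = ∫_0^2 u(x) φ'(x) dx = ∫_0^2 (-4*x^4 + 4*x^3 + 4*x^2 - 4*x) dx. Term by term:
  ∫_0^2 -4*x^4 dx = -128/5;  ∫_0^2 4*x^3 dx = 16;  ∫_0^2 4*x^2 dx = 32/3;
  ∫_0^2 -4*x dx = -8.
Sum: -128/5 + 16 + 32/3 − 8 = -104/15.
So LHS = -104/15.
∫_0^2 v(x) φ(x) dx = ∫_0^2 (-6*x^4 + 12*x^3 + 2*x^2 - 4*x) dx. Term by term:
  ∫_0^2 -6*x^4 dx = -192/5;  ∫_0^2 12*x^3 dx = 48;  ∫_0^2 2*x^2 dx = 16/3;
  ∫_0^2 -4*x dx = -8.
Sum: -192/5 + 48 + 16/3 − 8 = 104/15.
So RHS = -∫_0^2 v(x) φ(x) dx = -104/15.
LHS = RHS, so the identity holds for this test φ.
Moreover u is smooth here and v(x) = u'(x) = 6*x**2 - 2 pointwise, so the identity holds for every test function. Hence v is the weak derivative of u.


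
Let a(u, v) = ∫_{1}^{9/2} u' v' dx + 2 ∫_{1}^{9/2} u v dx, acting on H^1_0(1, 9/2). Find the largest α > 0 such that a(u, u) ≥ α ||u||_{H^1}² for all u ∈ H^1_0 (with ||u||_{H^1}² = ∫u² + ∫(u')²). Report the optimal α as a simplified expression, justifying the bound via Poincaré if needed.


α = 1

Coercivity of a(·,·) on H^1_0(1, 9/2) means a(u, u) ≥ α ||u||_{H^1}² for every u ∈ H^1_0.
The interval has length L = 7/2, and Poincaré/coercivity depend only on L. Here a(u, u) = ∫(u')² + (2)·∫u².
Here c = 2 ≥ 1, so a(u,u) = ∫(u')² + c∫u² ≥ ∫(u')² + ∫u² = ||u||_{H^1}², i.e. α = 1 works. No larger α is possible: a(u,u) ≥ α||u||_{H^1}² means (1−α)∫(u')² ≥ (α−c)∫u², and for the modes u_n = sin(nπ(x−x₀)/L) (x₀ the left endpoint) one has ∫u_n²/∫(u_n')² = (L/(nπ))² → 0, so a(u_n,u_n)/||u_n||_{H^1}² → 1. Hence the optimal constant is α = 1.
Therefore α = 1.


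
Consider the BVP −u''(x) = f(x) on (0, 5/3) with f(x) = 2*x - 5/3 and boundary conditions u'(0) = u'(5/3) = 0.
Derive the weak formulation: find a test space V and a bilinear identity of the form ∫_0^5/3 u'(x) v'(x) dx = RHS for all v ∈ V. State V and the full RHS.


V = H^1(0, 5/3) (no boundary constraint on v; u is determined up to an additive constant); weak form: ∫_0^5/3 u'v' dx = ∫_0^5/3 (2*x - 5/3) v dx for all v ∈ V.

Multiply both sides by a test function v and integrate from 0 to 5/3:
  ∫_0^5/3 −u''(x) v(x) dx = ∫_0^5/3 f(x) v(x) dx.
Integrate the LHS by parts once:
  ∫_0^5/3 −u'' v dx = −[u'(x) v(x)]_0^5/3 + ∫_0^5/3 u'(x) v'(x) dx.
Thus ∫_0^5/3 u'(x) v'(x) dx = ∫_0^5/3 f(x) v(x) dx + [u'(x) v(x)]_0^5/3.
Choose V so that boundary terms are either known or forced to vanish.
u has homogeneous Neumann: u'(0) = u'(5/3) = 0. So [u' v]_0^5/3 = 0·v(5/3) − 0·v(0) = 0 for any v; take V = H^1(0, 5/3).
Weak formulation: find u (satisfying any essential BC) such that ∫_0^5/3 u'(x) v'(x) dx = ∫_0^5/3 f v dx for all v ∈ V (homogeneous Neumann, so boundary terms vanish).
Substituting f(x) = 2*x - 5/3, the right-hand side is ∫_0^5/3 (2*x - 5/3) v dx.
Compatibility check (pure Neumann): taking v ≡ 1 ∈ V gives 0 = ∫_0^5/3 f dx + (0) − (0), i.e. ∫_0^5/3 f dx must equal u'(0) − u'(5/3) = 0. Indeed ∫_0^5/3 (2*x - 5/3) dx = 0, so the data are compatible. The solution is then unique only up to an additive constant (fix it e.g. by requiring ∫_0^5/3 u dx = 0).


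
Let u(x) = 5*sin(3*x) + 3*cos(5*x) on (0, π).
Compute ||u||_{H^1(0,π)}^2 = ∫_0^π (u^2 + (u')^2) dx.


||u||_{H^1(0,π)}^2 = 242*π

u'(x) = -15*sin(5*x) + 15*cos(3*x).
Expand u² and (u')² and integrate term by term on (0, π), using: for integers n ≥ 1, ∫_0^π sin²(nx) dx = ∫_0^π cos²(nx) dx = π/2; for n ≠ n', ∫_0^π sin(nx)sin(n'x) dx = ∫_0^π cos(nx)cos(n'x) dx = 0; and by product-to-sum, ∫_0^π sin(nx)cos(n'x) dx = ½∫_0^π [sin((n+n')x) + sin((n−n')x)] dx, which is 0 when n+n' is even and 2n/(n²−n'²) when n+n' is odd (it need not vanish on (0, π)).
  u² squared terms: (3)²·∫cos(5x)² dx = 9·π/2 = 9*π/2;  (5)²·∫sin(3x)² dx = 25·π/2 = 25*π/2.
  u² cross terms: 2·(3)·(5)·∫cos(5x)·sin(3x) dx = 30·(0) = 0.
  So ∫_0^π u² dx = 9*π/2 + 25*π/2 + 0 = 17*π.
  (u')² squared terms: (-15)²·∫sin(5x)² dx = 225·π/2 = 225*π/2;  (15)²·∫cos(3x)² dx = 225·π/2 = 225*π/2.
  (u')² cross terms: 2·(-15)·(15)·∫sin(5x)·cos(3x) dx = -450·(0) = 0.
  So ∫_0^π (u')² dx = 225*π/2 + 225*π/2 + 0 = 225*π.
||u||_{H^1}^2 = (17*π) + (225*π) = 242*π.


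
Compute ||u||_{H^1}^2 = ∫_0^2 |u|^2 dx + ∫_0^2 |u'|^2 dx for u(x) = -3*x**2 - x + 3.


||u||_{H^1}^2 = 2464/15

The H^1 norm (squared) on an interval (0, L) is
  ||u||_{H^1}^2 = ∫_0^L u(x)^2 dx + ∫_0^L u'(x)^2 dx.
Compute u'(x) = -6*x - 1.
Then u(x)^2 = 9*x**4 + 6*x**3 - 17*x**2 - 6*x + 9 and u'(x)^2 = 36*x**2 + 12*x + 1.
Integrate each monomial from 0 to 2 using ∫_0^2 c·x^n dx = c·2^(n+1)/(n+1):
  ∫_0^2 u(x)^2 dx = ∫_0^2 (9*x^4 + 6*x^3 - 17*x^2 - 6*x + 9) dx. Term by term:
    ∫_0^2 9*x^4 dx = 288/5;  ∫_0^2 6*x^3 dx = 24;  ∫_0^2 -17*x^2 dx = -136/3;
    ∫_0^2 -6*x dx = -12;  ∫_0^2 9 dx = 18.
  Sum: 288/5 + 24 − 136/3 − 12 + 18 = 634/15.
  ∫_0^2 u'(x)^2 dx = ∫_0^2 (36*x^2 + 12*x + 1) dx. Term by term:
    ∫_0^2 36*x^2 dx = 96;  ∫_0^2 12*x dx = 24;  ∫_0^2 1 dx = 2.
  Sum: 96 + 24 + 2 = 122.
Adding: ||u||_{H^1}^2 = 634/15 + 122 = 2464/15.


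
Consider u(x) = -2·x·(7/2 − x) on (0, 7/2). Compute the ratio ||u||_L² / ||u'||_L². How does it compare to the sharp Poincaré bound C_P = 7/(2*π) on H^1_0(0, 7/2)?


||u||_L² / ||u'||_L² = 7*sqrt(10)/20 < C_P = 7/(2*π).

u(x) = -2·x·(7/2 − x), so u'(x) = 4*x - 7.
u(x) = -2·x·(7/2 − x) vanishes at x = 0 and x = 7/2, so u ∈ H^1_0(0, 7/2). Differentiate via the product rule and integrate the resulting polynomials term by term.
  ∫_0^7/2 u² dx = ∫_0^7/2 (4*x^4 - 28*x^3 + 49*x^2) dx. Term by term:
    ∫_0^7/2 4*x^4 dx = 16807/40;  ∫_0^7/2 -28*x^3 dx = -16807/16;  ∫_0^7/2 49*x^2 dx = 16807/24.
  Sum: 16807/40 − 16807/16 + 16807/24 = 16807/240.
  ∫_0^7/2 (u')² dx = ∫_0^7/2 (16*x^2 - 56*x + 49) dx. Term by term:
    ∫_0^7/2 16*x^2 dx = 686/3;  ∫_0^7/2 -56*x dx = -343;  ∫_0^7/2 49 dx = 343/2.
  Sum: 686/3 − 343 + 343/2 = 343/6.
∫_0^7/2 u² dx = 16807/240, so ||u||_L² = 49*sqrt(105)/60.
∫_0^7/2 (u')² dx = 343/6, so ||u'||_L² = 7*sqrt(42)/6.
Ratio ||u||_L² / ||u'||_L² = 7*sqrt(10)/20.
Sharp Poincaré constant on H^1_0(0, 7/2) is C_P = L/π = 7/(2*π), achieved by sin(2*π/7·x).
A polynomial bump cannot attain the sharp Poincaré constant (only the first sine eigenfunction does), so the ratio is strictly less than C_P, consistent with ||u||_L² ≤ C_P ||u'||_L².


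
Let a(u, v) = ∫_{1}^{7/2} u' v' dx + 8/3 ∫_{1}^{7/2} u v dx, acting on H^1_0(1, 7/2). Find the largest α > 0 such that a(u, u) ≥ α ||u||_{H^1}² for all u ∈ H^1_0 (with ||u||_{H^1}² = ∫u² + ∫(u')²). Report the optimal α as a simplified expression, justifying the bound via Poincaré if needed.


α = 1

Coercivity of a(·,·) on H^1_0(1, 7/2) means a(u, u) ≥ α ||u||_{H^1}² for every u ∈ H^1_0.
The interval has length L = 5/2, and Poincaré/coercivity depend only on L. Here a(u, u) = ∫(u')² + (8/3)·∫u².
Here c = 8/3 ≥ 1, so a(u,u) = ∫(u')² + c∫u² ≥ ∫(u')² + ∫u² = ||u||_{H^1}², i.e. α = 1 works. No larger α is possible: a(u,u) ≥ α||u||_{H^1}² means (1−α)∫(u')² ≥ (α−c)∫u², and for the modes u_n = sin(nπ(x−x₀)/L) (x₀ the left endpoint) one has ∫u_n²/∫(u_n')² = (L/(nπ))² → 0, so a(u_n,u_n)/||u_n||_{H^1}² → 1. Hence the optimal constant is α = 1.
Therefore α = 1.


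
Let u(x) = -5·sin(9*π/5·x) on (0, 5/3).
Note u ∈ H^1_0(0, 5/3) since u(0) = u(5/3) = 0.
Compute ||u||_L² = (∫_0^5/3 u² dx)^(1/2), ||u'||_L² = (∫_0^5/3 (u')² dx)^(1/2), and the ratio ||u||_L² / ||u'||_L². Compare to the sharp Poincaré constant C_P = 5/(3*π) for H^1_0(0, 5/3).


||u||_L² / ||u'||_L² = 5/(9*π) < C_P = 5/(3*π).

u(x) = -5·sin(9*π/5·x), so u'(x) = -9*π*cos(9*π*x/5).
Writing u(x) = A·sin(kπx/L) with A = -5 and k = 3, use ∫_0^L sin²(kπx/L) dx = L/2 and ∫_0^L cos²(kπx/L) dx = L/2.
u² = 25·sin²(9*π/5·x) and (u')² = 81*π^2·cos²(9*π/5·x), and each of sin², cos² integrates to L/2 = 5/6 over (0, 5/3).
∫_0^5/3 u² dx = 125/6, so ||u||_L² = 5*sqrt(30)/6.
∫_0^5/3 (u')² dx = 135*π^2/2, so ||u'||_L² = 3*sqrt(30)*π/2.
Ratio ||u||_L² / ||u'||_L² = 5/(9*π).
Sharp Poincaré constant on H^1_0(0, 5/3) is C_P = L/π = 5/(3*π), achieved by sin(3*π/5·x).
This is the k = 3 harmonic; the ratio L/(kπ) is strictly less than C_P = L/π, consistent with the sharp inequality ||u||_L² ≤ C_P ||u'||_L².


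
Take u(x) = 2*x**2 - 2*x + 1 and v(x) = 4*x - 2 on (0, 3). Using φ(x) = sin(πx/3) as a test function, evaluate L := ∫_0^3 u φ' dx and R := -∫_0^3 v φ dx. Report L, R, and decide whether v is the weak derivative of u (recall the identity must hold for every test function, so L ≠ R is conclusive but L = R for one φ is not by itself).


LHS = -24/π, RHS = -24/π. Yes, v = u' weakly.

u(x) = 2*x**2 - 2*x + 1, classical derivative u'(x) = 4*x - 2.
φ(x) = sin(πx/3), so φ'(x) = π*cos(π*x/3)/3.
Note φ(0) = φ(3) = 0, so the boundary term u·φ vanishes.
LHS = ∫_0^3 u(x) φ'(x) dx = ∫_0^3 (2*π*x^2*cos(π*x/3)/3 - 2*π*x*cos(π*x/3)/3 + π*cos(π*x/3)/3) dx. Term by term:
  ∫_0^3 π*cos(π*x/3)/3 dx = 0;  ∫_0^3 -2*π*x*cos(π*x/3)/3 dx = 12/π;  ∫_0^3 2*π*x^2*cos(π*x/3)/3 dx = -36/π.
Sum: 0 + 12/π − 36/π = -24/π.
So LHS = -24/π.
∫_0^3 v(x) φ(x) dx = ∫_0^3 (4*x*sin(π*x/3) - 2*sin(π*x/3)) dx. Term by term:
  ∫_0^3 -2*sin(π*x/3) dx = -12/π;  ∫_0^3 4*x*sin(π*x/3) dx = 36/π.
Sum: -12/π + 36/π = 24/π.
So RHS = -∫_0^3 v(x) φ(x) dx = -24/π.
LHS = RHS, so the identity holds for this test φ.
Moreover u is smooth here and v(x) = u'(x) = 4*x - 2 pointwise, so the identity holds for every test function. Hence v is the weak derivative of u.


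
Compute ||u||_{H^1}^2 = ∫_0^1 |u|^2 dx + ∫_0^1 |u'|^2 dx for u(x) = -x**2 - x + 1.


||u||_{H^1}^2 = 47/10

The H^1 norm (squared) on an interval (0, L) is
  ||u||_{H^1}^2 = ∫_0^L u(x)^2 dx + ∫_0^L u'(x)^2 dx.
Compute u'(x) = -2*x - 1.
Then u(x)^2 = x**4 + 2*x**3 - x**2 - 2*x + 1 and u'(x)^2 = 4*x**2 + 4*x + 1.
Integrate each monomial from 0 to 1 using ∫_0^1 c·x^n dx = c·1^(n+1)/(n+1):
  ∫_0^1 u(x)^2 dx = ∫_0^1 (x^4 + 2*x^3 - x^2 - 2*x + 1) dx. Term by term:
    ∫_0^1 x^4 dx = 1/5;  ∫_0^1 2*x^3 dx = 1/2;  ∫_0^1 -x^2 dx = -1/3;
    ∫_0^1 -2*x dx = -1;  ∫_0^1 1 dx = 1.
  Sum: 1/5 + 1/2 − 1/3 − 1 + 1 = 11/30.
  ∫_0^1 u'(x)^2 dx = ∫_0^1 (4*x^2 + 4*x + 1) dx. Term by term:
    ∫_0^1 4*x^2 dx = 4/3;  ∫_0^1 4*x dx = 2;  ∫_0^1 1 dx = 1.
  Sum: 4/3 + 2 + 1 = 13/3.
Adding: ||u||_{H^1}^2 = 11/30 + 13/3 = 47/10.


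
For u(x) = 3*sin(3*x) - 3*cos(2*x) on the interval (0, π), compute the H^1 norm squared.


||u||_{H^1(0,π)}^2 = -108 + 135*π/2

u'(x) = 6*sin(2*x) + 9*cos(3*x).
Expand u² and (u')² and integrate term by term on (0, π), using: for integers n ≥ 1, ∫_0^π sin²(nx) dx = ∫_0^π cos²(nx) dx = π/2; for n ≠ n', ∫_0^π sin(nx)sin(n'x) dx = ∫_0^π cos(nx)cos(n'x) dx = 0; and by product-to-sum, ∫_0^π sin(nx)cos(n'x) dx = ½∫_0^π [sin((n+n')x) + sin((n−n')x)] dx, which is 0 when n+n' is even and 2n/(n²−n'²) when n+n' is odd (it need not vanish on (0, π)).
  u² squared terms: (-3)²·∫cos(2x)² dx = 9·π/2 = 9*π/2;  (3)²·∫sin(3x)² dx = 9·π/2 = 9*π/2.
  u² cross terms: 2·(-3)·(3)·∫cos(2x)·sin(3x) dx = -18·(6/5) = -108/5.
  So ∫_0^π u² dx = 9*π/2 + 9*π/2 − 108/5 = -108/5 + 9*π.
  (u')² squared terms: (6)²·∫sin(2x)² dx = 36·π/2 = 18*π;  (9)²·∫cos(3x)² dx = 81·π/2 = 81*π/2.
  (u')² cross terms: 2·(6)·(9)·∫sin(2x)·cos(3x) dx = 108·(-4/5) = -432/5.
  So ∫_0^π (u')² dx = 18*π + 81*π/2 − 432/5 = -432/5 + 117*π/2.
||u||_{H^1}^2 = (-108/5 + 9*π) + (-432/5 + 117*π/2) = -108 + 135*π/2.


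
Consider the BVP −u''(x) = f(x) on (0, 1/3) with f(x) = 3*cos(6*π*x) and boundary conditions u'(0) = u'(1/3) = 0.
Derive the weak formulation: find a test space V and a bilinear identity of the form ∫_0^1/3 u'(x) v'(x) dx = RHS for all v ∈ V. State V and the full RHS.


V = H^1(0, 1/3) (no boundary constraint on v; u is determined up to an additive constant); weak form: ∫_0^1/3 u'v' dx = ∫_0^1/3 (3*cos(6*π*x)) v dx for all v ∈ V.

Multiply both sides by a test function v and integrate from 0 to 1/3:
  ∫_0^1/3 −u''(x) v(x) dx = ∫_0^1/3 f(x) v(x) dx.
Integrate the LHS by parts once:
  ∫_0^1/3 −u'' v dx = −[u'(x) v(x)]_0^1/3 + ∫_0^1/3 u'(x) v'(x) dx.
Thus ∫_0^1/3 u'(x) v'(x) dx = ∫_0^1/3 f(x) v(x) dx + [u'(x) v(x)]_0^1/3.
Choose V so that boundary terms are either known or forced to vanish.
u has homogeneous Neumann: u'(0) = u'(1/3) = 0. So [u' v]_0^1/3 = 0·v(1/3) − 0·v(0) = 0 for any v; take V = H^1(0, 1/3).
Weak formulation: find u (satisfying any essential BC) such that ∫_0^1/3 u'(x) v'(x) dx = ∫_0^1/3 f v dx for all v ∈ V (homogeneous Neumann, so boundary terms vanish).
Substituting f(x) = 3*cos(6*π*x), the right-hand side is ∫_0^1/3 (3*cos(6*π*x)) v dx.
Compatibility check (pure Neumann): taking v ≡ 1 ∈ V gives 0 = ∫_0^1/3 f dx + (0) − (0), i.e. ∫_0^1/3 f dx must equal u'(0) − u'(1/3) = 0. Indeed ∫_0^1/3 (3*cos(6*π*x)) dx = 0, so the data are compatible. The solution is then unique only up to an additive constant (fix it e.g. by requiring ∫_0^1/3 u dx = 0).


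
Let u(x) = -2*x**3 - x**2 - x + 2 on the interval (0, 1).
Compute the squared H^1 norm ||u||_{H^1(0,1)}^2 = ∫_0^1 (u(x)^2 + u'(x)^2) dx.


||u||_{H^1}^2 = 1629/70

The H^1 norm (squared) on an interval (0, L) is
  ||u||_{H^1}^2 = ∫_0^L u(x)^2 dx + ∫_0^L u'(x)^2 dx.
Compute u'(x) = -6*x**2 - 2*x - 1.
Then u(x)^2 = 4*x**6 + 4*x**5 + 5*x**4 - 6*x**3 - 3*x**2 - 4*x + 4 and u'(x)^2 = 36*x**4 + 24*x**3 + 16*x**2 + 4*x + 1.
Integrate each monomial from 0 to 1 using ∫_0^1 c·x^n dx = c·1^(n+1)/(n+1):
  ∫_0^1 u(x)^2 dx = ∫_0^1 (4*x^6 + 4*x^5 + 5*x^4 - 6*x^3 - 3*x^2 - 4*x + 4) dx. Term by term:
    ∫_0^1 4*x^6 dx = 4/7;  ∫_0^1 4*x^5 dx = 2/3;  ∫_0^1 5*x^4 dx = 1;
    ∫_0^1 -6*x^3 dx = -3/2;  ∫_0^1 -3*x^2 dx = -1;  ∫_0^1 -4*x dx = -2;
    ∫_0^1 4 dx = 4.
  Sum: 4/7 + 2/3 + 1 − 3/2 − 1 − 2 + 4 = 73/42.
  ∫_0^1 u'(x)^2 dx = ∫_0^1 (36*x^4 + 24*x^3 + 16*x^2 + 4*x + 1) dx. Term by term:
    ∫_0^1 36*x^4 dx = 36/5;  ∫_0^1 24*x^3 dx = 6;  ∫_0^1 16*x^2 dx = 16/3;
    ∫_0^1 4*x dx = 2;  ∫_0^1 1 dx = 1.
  Sum: 36/5 + 6 + 16/3 + 2 + 1 = 323/15.
Adding: ||u||_{H^1}^2 = 73/42 + 323/15 = 1629/70.


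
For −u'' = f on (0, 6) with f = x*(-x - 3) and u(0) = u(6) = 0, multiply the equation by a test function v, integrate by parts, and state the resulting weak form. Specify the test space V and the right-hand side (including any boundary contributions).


V = H^1_0(0, 6) (so v(0) = v(6) = 0); weak form: ∫_0^6 u'v' dx = ∫_0^6 (x*(-x - 3)) v dx for all v ∈ V.

Multiply both sides by a test function v and integrate from 0 to 6:
  ∫_0^6 −u''(x) v(x) dx = ∫_0^6 f(x) v(x) dx.
Integrate the LHS by parts once:
  ∫_0^6 −u'' v dx = −[u'(x) v(x)]_0^6 + ∫_0^6 u'(x) v'(x) dx.
Thus ∫_0^6 u'(x) v'(x) dx = ∫_0^6 f(x) v(x) dx + [u'(x) v(x)]_0^6.
Choose V so that boundary terms are either known or forced to vanish.
u is Dirichlet: u(0) = u(6) = 0. Let V = H^1_0(0, 6); then v(0) = v(6) = 0, and [u' v]_0^6 = 0.
Weak formulation: find u (satisfying any essential BC) such that ∫_0^6 u'(x) v'(x) dx = ∫_0^6 f v dx for all v ∈ V.
Substituting f(x) = x*(-x - 3), the right-hand side is ∫_0^6 (x*(-x - 3)) v dx.


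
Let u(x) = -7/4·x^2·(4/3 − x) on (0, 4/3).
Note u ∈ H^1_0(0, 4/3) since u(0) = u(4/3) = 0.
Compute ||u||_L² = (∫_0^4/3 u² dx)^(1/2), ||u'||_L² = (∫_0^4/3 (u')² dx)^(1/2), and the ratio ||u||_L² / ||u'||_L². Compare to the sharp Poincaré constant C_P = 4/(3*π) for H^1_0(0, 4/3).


||u||_L² / ||u'||_L² = 2*sqrt(14)/21 < C_P = 4/(3*π).

u(x) = -7/4·x^2·(4/3 − x), so u'(x) = 7*x*(9*x - 8)/12.
u(x) = -7/4·x^2·(4/3 − x) vanishes at x = 0 and x = 4/3, so u ∈ H^1_0(0, 4/3). Differentiate via the product rule and integrate the resulting polynomials term by term.
  ∫_0^4/3 u² dx = ∫_0^4/3 (49*x^6/16 - 49*x^5/6 + 49*x^4/9) dx. Term by term:
    ∫_0^4/3 49*x^6/16 dx = 7168/2187;  ∫_0^4/3 -49*x^5/6 dx = -50176/6561;  ∫_0^4/3 49*x^4/9 dx = 50176/10935.
  Sum: 7168/2187 − 50176/6561 + 50176/10935 = 7168/32805.
  ∫_0^4/3 (u')² dx = ∫_0^4/3 (441*x^4/16 - 49*x^3 + 196*x^2/9) dx. Term by term:
    ∫_0^4/3 441*x^4/16 dx = 3136/135;  ∫_0^4/3 -49*x^3 dx = -3136/81;  ∫_0^4/3 196*x^2/9 dx = 12544/729.
  Sum: 3136/135 − 3136/81 + 12544/729 = 6272/3645.
∫_0^4/3 u² dx = 7168/32805, so ||u||_L² = 32*sqrt(35)/405.
∫_0^4/3 (u')² dx = 6272/3645, so ||u'||_L² = 56*sqrt(10)/135.
Ratio ||u||_L² / ||u'||_L² = 2*sqrt(14)/21.
Sharp Poincaré constant on H^1_0(0, 4/3) is C_P = L/π = 4/(3*π), achieved by sin(3*π/4·x).
A polynomial bump cannot attain the sharp Poincaré constant (only the first sine eigenfunction does), so the ratio is strictly less than C_P, consistent with ||u||_L² ≤ C_P ||u'||_L².


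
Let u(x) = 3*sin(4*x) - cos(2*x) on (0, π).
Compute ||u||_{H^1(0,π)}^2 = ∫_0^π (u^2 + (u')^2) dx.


||u||_{H^1(0,π)}^2 = 79*π

u'(x) = 2*sin(2*x) + 12*cos(4*x).
Expand u² and (u')² and integrate term by term on (0, π), using: for integers n ≥ 1, ∫_0^π sin²(nx) dx = ∫_0^π cos²(nx) dx = π/2; for n ≠ n', ∫_0^π sin(nx)sin(n'x) dx = ∫_0^π cos(nx)cos(n'x) dx = 0; and by product-to-sum, ∫_0^π sin(nx)cos(n'x) dx = ½∫_0^π [sin((n+n')x) + sin((n−n')x)] dx, which is 0 when n+n' is even and 2n/(n²−n'²) when n+n' is odd (it need not vanish on (0, π)).
  u² squared terms: (-1)²·∫cos(2x)² dx = 1·π/2 = π/2;  (3)²·∫sin(4x)² dx = 9·π/2 = 9*π/2.
  u² cross terms: 2·(-1)·(3)·∫cos(2x)·sin(4x) dx = -6·(0) = 0.
  So ∫_0^π u² dx = π/2 + 9*π/2 + 0 = 5*π.
  (u')² squared terms: (2)²·∫sin(2x)² dx = 4·π/2 = 2*π;  (12)²·∫cos(4x)² dx = 144·π/2 = 72*π.
  (u')² cross terms: 2·(2)·(12)·∫sin(2x)·cos(4x) dx = 48·(0) = 0.
  So ∫_0^π (u')² dx = 2*π + 72*π + 0 = 74*π.
||u||_{H^1}^2 = (5*π) + (74*π) = 79*π.


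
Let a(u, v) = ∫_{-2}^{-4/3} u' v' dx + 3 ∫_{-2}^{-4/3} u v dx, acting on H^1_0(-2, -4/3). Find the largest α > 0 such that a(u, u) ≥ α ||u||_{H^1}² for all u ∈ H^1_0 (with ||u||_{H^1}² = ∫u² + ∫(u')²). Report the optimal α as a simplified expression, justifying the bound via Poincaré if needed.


α = 1

Coercivity of a(·,·) on H^1_0(-2, -4/3) means a(u, u) ≥ α ||u||_{H^1}² for every u ∈ H^1_0.
The interval has length L = 2/3, and Poincaré/coercivity depend only on L. Here a(u, u) = ∫(u')² + (3)·∫u².
Here c = 3 ≥ 1, so a(u,u) = ∫(u')² + c∫u² ≥ ∫(u')² + ∫u² = ||u||_{H^1}², i.e. α = 1 works. No larger α is possible: a(u,u) ≥ α||u||_{H^1}² means (1−α)∫(u')² ≥ (α−c)∫u², and for the modes u_n = sin(nπ(x−x₀)/L) (x₀ the left endpoint) one has ∫u_n²/∫(u_n')² = (L/(nπ))² → 0, so a(u_n,u_n)/||u_n||_{H^1}² → 1. Hence the optimal constant is α = 1.
Therefore α = 1.


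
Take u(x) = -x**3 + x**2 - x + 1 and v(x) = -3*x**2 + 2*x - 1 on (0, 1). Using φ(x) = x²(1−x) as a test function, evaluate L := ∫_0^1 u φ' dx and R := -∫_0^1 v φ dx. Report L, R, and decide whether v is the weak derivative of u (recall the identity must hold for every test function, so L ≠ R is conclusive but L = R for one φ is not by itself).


LHS = 1/12, RHS = 1/12. Yes, v = u' weakly.

u(x) = -x**3 + x**2 - x + 1, classical derivative u'(x) = -3*x**2 + 2*x - 1.
φ(x) = x²(1−x), so φ'(x) = x*(2 - 3*x).
Note φ(0) = φ(1) = 0, so the boundary term u·φ vanishes.
LHS = ∫_0^1 u(x) φ'(x) dx = ∫_0^1 (3*x^5 - 5*x^4 + 5*x^3 - 5*x^2 + 2*x) dx. Term by term:
  ∫_0^1 3*x^5 dx = 1/2;  ∫_0^1 -5*x^4 dx = -1;  ∫_0^1 5*x^3 dx = 5/4;
  ∫_0^1 -5*x^2 dx = -5/3;  ∫_0^1 2*x dx = 1.
Sum: 1/2 − 1 + 5/4 − 5/3 + 1 = 1/12.
So LHS = 1/12.
∫_0^1 v(x) φ(x) dx = ∫_0^1 (3*x^5 - 5*x^4 + 3*x^3 - x^2) dx. Term by term:
  ∫_0^1 3*x^5 dx = 1/2;  ∫_0^1 -5*x^4 dx = -1;  ∫_0^1 3*x^3 dx = 3/4;
  ∫_0^1 -x^2 dx = -1/3.
Sum: 1/2 − 1 + 3/4 − 1/3 = -1/12.
So RHS = -∫_0^1 v(x) φ(x) dx = 1/12.
LHS = RHS, so the identity holds for this test φ.
Moreover u is smooth here and v(x) = u'(x) = -3*x**2 + 2*x - 1 pointwise, so the identity holds for every test function. Hence v is the weak derivative of u.


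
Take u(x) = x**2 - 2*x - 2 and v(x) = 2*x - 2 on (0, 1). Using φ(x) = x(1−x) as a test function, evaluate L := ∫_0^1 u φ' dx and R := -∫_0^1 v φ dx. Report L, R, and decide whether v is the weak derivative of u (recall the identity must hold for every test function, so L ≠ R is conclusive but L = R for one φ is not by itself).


LHS = 1/6, RHS = 1/6. Yes, v = u' weakly.

u(x) = x**2 - 2*x - 2, classical derivative u'(x) = 2*x - 2.
φ(x) = x(1−x), so φ'(x) = 1 - 2*x.
Note φ(0) = φ(1) = 0, so the boundary term u·φ vanishes.
LHS = ∫_0^1 u(x) φ'(x) dx = ∫_0^1 (-2*x^3 + 5*x^2 + 2*x - 2) dx. Term by term:
  ∫_0^1 -2*x^3 dx = -1/2;  ∫_0^1 5*x^2 dx = 5/3;  ∫_0^1 2*x dx = 1;
  ∫_0^1 -2 dx = -2.
Sum: -1/2 + 5/3 + 1 − 2 = 1/6.
So LHS = 1/6.
∫_0^1 v(x) φ(x) dx = ∫_0^1 (-2*x^3 + 4*x^2 - 2*x) dx. Term by term:
  ∫_0^1 -2*x^3 dx = -1/2;  ∫_0^1 4*x^2 dx = 4/3;  ∫_0^1 -2*x dx = -1.
Sum: -1/2 + 4/3 − 1 = -1/6.
So RHS = -∫_0^1 v(x) φ(x) dx = 1/6.
LHS = RHS, so the identity holds for this test φ.
Moreover u is smooth here and v(x) = u'(x) = 2*x - 2 pointwise, so the identity holds for every test function. Hence v is the weak derivative of u.
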